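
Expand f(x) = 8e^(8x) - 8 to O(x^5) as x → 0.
64*x + 256*x**2 + 2048*x**3/3 + 4096*x**4/3 + O(x**5)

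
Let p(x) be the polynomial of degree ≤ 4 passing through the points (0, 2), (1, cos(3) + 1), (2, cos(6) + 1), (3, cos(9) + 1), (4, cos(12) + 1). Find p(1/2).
35*cos(3)/32 - 35*cos(6)/64 + 7*cos(9)/32 - 5*cos(12)/128 + 163/128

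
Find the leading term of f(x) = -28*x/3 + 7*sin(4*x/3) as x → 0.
-224*x**3/81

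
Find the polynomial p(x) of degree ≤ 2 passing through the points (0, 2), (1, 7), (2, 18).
3*x**2 + 2*x + 2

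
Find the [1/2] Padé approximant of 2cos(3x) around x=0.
2/(9*x**2/2 + 1)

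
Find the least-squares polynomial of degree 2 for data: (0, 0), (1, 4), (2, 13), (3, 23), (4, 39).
-1/35 + (179/70)x + (25/14)x²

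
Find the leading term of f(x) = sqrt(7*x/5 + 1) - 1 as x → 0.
7*x/10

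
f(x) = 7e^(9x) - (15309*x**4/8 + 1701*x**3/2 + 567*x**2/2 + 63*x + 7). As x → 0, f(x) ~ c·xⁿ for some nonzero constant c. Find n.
5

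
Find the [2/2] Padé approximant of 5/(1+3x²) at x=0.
5/(3*x**2 + 1)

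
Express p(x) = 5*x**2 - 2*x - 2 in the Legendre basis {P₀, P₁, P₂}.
(-1/3)P₀ + (-2)P₁ + (10/3)P₂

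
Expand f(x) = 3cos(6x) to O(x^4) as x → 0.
3 - 54*x**2 + O(x**4)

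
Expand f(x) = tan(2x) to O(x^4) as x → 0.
2*x + 8*x**3/3 + O(x**4)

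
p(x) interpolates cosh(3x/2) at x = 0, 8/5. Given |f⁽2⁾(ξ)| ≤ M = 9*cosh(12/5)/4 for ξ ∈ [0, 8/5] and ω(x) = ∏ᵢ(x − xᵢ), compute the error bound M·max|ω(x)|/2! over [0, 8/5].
18*cosh(12/5)/25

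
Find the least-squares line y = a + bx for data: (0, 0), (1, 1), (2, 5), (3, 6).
a = -3/10, b = 11/5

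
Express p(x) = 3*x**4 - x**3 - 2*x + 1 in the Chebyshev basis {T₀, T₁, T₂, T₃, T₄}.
(17/8)T₀ + (-11/4)T₁ + (3/2)T₂ + (-1/4)T₃ + (3/8)T₄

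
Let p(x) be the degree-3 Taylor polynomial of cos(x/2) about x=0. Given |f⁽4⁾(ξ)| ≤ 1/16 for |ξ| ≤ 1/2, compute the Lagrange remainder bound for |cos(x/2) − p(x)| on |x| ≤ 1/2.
1/6144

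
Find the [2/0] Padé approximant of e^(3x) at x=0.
9*x**2/2 + 3*x + 1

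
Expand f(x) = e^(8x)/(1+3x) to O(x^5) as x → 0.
1 + 5*x + 17*x**2 + 103*x**3/3 + 203*x**4/3 + O(x**5)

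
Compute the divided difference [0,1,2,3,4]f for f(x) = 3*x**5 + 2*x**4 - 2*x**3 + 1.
32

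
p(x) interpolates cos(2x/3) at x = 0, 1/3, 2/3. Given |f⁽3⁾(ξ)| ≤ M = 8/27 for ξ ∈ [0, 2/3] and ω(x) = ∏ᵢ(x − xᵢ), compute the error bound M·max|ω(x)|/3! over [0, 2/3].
8*sqrt(3)/19683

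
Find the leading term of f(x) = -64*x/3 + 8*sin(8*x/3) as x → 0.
-2048*x**3/81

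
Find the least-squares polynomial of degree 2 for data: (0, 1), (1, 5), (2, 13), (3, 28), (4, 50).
47/35 + (-13/70)x + (43/14)x²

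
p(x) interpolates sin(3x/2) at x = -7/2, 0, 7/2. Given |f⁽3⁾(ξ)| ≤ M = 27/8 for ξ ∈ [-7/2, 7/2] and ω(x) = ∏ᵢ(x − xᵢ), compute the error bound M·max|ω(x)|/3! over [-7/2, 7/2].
343*sqrt(3)/64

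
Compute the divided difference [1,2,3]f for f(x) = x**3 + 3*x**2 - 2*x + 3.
9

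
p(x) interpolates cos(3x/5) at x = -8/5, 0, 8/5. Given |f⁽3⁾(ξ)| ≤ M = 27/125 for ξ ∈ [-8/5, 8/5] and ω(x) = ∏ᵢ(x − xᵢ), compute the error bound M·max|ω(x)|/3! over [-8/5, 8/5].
512*sqrt(3)/15625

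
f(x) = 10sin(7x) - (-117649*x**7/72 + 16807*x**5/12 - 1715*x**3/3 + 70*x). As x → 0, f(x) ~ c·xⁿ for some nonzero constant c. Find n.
9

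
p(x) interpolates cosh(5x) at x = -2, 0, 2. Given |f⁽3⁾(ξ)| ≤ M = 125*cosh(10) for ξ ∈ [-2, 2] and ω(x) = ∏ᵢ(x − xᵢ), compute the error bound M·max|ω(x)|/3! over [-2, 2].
1000*sqrt(3)*cosh(10)/27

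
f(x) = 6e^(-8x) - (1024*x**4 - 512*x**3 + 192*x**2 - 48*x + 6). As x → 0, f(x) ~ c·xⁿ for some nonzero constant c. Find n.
5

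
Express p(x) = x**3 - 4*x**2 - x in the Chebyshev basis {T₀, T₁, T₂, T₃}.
(-2)T₀ + (-1/4)T₁ + (-2)T₂ + (1/4)T₃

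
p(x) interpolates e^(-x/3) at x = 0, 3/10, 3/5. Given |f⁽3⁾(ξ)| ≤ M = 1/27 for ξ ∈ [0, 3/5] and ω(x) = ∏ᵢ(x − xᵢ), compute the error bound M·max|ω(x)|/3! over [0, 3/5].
sqrt(3)/27000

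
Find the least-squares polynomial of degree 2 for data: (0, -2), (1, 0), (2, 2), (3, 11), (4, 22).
-57/35 + (-87/70)x + (25/14)x²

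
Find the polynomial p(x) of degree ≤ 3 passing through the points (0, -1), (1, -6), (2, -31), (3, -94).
-3*x**3 - x**2 - x - 1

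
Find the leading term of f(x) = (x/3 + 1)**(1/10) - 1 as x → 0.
x/30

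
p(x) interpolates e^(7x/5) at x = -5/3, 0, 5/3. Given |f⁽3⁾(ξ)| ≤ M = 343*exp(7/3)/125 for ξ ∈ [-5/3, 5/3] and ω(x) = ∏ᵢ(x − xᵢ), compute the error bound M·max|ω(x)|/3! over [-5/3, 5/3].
343*sqrt(3)*exp(7/3)/729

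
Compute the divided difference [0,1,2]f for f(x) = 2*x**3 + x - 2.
6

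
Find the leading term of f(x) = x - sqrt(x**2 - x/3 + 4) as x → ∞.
1/6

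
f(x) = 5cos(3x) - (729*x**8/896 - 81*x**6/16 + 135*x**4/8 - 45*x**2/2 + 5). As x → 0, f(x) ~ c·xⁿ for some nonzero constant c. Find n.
10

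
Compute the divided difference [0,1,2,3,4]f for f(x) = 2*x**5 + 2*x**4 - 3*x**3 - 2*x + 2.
22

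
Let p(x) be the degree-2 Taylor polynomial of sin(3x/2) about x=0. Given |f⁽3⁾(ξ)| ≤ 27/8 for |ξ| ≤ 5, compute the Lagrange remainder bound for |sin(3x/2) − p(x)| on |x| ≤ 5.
1125/16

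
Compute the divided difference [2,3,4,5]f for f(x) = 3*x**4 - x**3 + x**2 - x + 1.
41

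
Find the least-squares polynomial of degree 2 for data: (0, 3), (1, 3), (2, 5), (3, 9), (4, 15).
3 - x + x²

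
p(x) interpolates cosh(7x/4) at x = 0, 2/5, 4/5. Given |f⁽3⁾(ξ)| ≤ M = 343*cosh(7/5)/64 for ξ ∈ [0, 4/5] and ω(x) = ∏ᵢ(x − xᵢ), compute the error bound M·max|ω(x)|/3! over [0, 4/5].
343*sqrt(3)*cosh(7/5)/27000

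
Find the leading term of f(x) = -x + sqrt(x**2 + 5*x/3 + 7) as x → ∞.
5/6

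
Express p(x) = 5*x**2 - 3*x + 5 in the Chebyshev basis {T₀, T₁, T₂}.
(15/2)T₀ + (-3)T₁ + (5/2)T₂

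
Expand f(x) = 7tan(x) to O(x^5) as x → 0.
7*x + 7*x**3/3 + O(x**5)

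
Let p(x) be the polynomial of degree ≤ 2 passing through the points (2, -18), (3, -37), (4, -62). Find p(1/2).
-3/4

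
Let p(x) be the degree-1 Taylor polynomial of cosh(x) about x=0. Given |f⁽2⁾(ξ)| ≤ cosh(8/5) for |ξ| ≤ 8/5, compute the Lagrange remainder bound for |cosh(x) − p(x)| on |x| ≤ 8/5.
32*cosh(8/5)/25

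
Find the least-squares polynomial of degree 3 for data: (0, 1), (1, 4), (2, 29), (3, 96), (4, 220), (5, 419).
139/126 + (-2563/756)x + (767/252)x² + (155/54)x³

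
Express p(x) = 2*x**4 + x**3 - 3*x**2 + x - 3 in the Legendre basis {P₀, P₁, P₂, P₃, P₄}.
(-18/5)P₀ + (8/5)P₁ + (-6/7)P₂ + (2/5)P₃ + (16/35)P₄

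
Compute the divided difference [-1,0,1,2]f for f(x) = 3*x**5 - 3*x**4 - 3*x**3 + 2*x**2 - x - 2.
6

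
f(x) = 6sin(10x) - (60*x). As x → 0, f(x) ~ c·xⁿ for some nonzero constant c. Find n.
3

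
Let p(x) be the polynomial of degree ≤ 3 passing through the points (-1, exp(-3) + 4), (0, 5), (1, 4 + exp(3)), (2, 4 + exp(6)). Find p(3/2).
(1 + (59 + 15*exp(3) + 5*exp(6))*exp(3))*exp(-3)/16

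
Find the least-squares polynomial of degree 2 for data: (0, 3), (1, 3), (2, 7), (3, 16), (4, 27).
20/7 + (-113/70)x + (27/14)x²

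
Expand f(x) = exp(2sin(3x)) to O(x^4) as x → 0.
1 + 6*x + 18*x**2 + 27*x**3 + O(x**4)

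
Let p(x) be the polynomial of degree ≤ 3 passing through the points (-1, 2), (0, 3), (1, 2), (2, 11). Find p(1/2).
2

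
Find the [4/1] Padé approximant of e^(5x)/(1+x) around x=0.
(6875*x**4/2632 + 4625*x**3/987 + 3225*x**2/658 + 1020*x/329 + 1)/(1 - 296*x/329)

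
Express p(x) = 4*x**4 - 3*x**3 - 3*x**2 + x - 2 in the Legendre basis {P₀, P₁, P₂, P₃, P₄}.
(-11/5)P₀ + (-4/5)P₁ + (2/7)P₂ + (-6/5)P₃ + (32/35)P₄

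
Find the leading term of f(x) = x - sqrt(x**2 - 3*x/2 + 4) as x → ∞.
3/4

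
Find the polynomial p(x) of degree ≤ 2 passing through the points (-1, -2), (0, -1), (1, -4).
-2*x**2 - x - 1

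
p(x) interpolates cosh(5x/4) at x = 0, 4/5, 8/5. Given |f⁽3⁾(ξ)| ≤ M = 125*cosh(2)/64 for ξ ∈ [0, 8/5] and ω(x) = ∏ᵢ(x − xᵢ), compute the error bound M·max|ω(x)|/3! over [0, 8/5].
sqrt(3)*cosh(2)/27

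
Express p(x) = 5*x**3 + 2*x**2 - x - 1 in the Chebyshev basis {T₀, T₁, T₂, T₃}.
(11/4)T₁ + T₂ + (5/4)T₃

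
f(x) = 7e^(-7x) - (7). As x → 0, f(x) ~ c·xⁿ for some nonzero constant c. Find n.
1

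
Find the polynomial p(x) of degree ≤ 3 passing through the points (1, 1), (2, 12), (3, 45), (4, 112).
2*x**3 - x**2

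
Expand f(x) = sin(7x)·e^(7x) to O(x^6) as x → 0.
7*x + 49*x**2 + 343*x**3/3 - 16807*x**5/30 + O(x**6)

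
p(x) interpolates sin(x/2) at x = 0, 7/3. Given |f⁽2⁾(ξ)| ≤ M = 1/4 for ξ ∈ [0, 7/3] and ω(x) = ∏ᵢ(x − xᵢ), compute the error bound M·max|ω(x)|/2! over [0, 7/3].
49/288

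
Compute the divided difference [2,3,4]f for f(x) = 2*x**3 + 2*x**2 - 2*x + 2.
20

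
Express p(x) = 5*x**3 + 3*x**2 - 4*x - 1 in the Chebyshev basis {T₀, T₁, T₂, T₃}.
(1/2)T₀ + (-1/4)T₁ + (3/2)T₂ + (5/4)T₃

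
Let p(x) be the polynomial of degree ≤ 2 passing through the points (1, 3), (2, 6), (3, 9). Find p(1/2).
3/2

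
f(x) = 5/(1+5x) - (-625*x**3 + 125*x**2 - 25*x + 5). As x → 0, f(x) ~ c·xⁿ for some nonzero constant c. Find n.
4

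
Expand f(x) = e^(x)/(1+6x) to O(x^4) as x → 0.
1 - 5*x + 61*x**2/2 - 1097*x**3/6 + O(x**4)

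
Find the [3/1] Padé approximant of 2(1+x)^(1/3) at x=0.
(-2*x**3/81 + 2*x**2/9 + 2*x + 2)/(2*x/3 + 1)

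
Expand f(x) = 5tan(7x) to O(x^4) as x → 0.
35*x + 1715*x**3/3 + O(x**4)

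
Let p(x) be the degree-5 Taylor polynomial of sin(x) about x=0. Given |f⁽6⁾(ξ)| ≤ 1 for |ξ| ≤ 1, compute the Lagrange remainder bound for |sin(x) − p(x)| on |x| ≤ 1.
1/720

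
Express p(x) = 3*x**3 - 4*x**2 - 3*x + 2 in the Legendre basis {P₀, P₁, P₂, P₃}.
(2/3)P₀ + (-6/5)P₁ + (-8/3)P₂ + (6/5)P₃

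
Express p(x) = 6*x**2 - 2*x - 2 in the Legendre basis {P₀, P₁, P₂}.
(-2)P₁ + (4)P₂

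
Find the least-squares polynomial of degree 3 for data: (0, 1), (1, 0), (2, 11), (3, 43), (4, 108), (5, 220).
103/126 + (-163/108)x + (-89/126)x² + (211/108)x³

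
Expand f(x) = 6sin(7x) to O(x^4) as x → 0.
42*x - 343*x**3 + O(x**4)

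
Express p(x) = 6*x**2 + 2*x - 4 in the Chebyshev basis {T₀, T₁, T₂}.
-T₀ + (2)T₁ + (3)T₂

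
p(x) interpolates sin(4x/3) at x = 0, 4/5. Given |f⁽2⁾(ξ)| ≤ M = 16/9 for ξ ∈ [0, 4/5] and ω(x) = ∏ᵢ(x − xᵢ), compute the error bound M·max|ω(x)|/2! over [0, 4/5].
32/225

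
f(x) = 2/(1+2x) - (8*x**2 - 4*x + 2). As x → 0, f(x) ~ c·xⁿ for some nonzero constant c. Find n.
3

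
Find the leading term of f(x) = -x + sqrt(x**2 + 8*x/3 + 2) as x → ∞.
4/3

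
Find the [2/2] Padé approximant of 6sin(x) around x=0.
6*x/(x**2/6 + 1)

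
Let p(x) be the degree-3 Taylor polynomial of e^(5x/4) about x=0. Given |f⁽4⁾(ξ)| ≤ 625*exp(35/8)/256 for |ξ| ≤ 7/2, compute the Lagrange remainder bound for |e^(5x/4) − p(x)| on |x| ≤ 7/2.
1500625*exp(35/8)/98304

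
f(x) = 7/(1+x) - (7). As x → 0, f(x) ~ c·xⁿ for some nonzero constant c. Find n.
1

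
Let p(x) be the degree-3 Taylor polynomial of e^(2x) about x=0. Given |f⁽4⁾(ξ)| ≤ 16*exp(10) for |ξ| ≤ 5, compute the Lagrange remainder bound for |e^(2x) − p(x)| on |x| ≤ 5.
1250*exp(10)/3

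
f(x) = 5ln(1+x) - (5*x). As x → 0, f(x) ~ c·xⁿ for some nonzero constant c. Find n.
2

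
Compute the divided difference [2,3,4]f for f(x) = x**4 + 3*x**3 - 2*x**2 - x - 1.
80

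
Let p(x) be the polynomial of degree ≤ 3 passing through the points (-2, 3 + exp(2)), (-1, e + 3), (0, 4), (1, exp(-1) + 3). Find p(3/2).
(35 + e*(-5*exp(2) + 13 + 21*e))*exp(-1)/16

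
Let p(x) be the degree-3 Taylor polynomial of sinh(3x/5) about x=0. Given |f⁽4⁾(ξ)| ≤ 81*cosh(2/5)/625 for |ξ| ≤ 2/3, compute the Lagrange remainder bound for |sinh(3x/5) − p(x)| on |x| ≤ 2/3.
2*cosh(2/5)/1875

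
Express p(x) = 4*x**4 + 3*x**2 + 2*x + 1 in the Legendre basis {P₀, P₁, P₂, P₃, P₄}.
(14/5)P₀ + (2)P₁ + (30/7)P₂ + (32/35)P₄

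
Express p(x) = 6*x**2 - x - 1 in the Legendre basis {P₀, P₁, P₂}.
P₀ - P₁ + (4)P₂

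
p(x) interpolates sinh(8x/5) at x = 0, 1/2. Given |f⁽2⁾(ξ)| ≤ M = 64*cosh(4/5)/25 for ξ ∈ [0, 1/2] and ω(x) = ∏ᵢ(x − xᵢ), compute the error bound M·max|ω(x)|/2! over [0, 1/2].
2*cosh(4/5)/25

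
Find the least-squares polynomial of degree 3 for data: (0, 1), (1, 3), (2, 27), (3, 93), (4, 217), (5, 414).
25/21 + (-643/126)x + (295/84)x² + (101/36)x³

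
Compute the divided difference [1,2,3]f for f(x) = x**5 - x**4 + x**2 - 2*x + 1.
66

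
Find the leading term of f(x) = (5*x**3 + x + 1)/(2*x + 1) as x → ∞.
5*x**2/2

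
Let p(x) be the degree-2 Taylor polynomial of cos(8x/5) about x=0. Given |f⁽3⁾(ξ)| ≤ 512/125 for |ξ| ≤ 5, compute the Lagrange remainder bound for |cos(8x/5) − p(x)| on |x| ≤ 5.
256/3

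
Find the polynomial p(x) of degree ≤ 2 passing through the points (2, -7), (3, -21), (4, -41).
-3*x**2 + x + 3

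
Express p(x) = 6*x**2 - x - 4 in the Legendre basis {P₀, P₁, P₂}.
(-2)P₀ - P₁ + (4)P₂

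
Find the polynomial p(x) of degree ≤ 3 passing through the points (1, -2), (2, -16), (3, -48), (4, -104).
-x**3 - 3*x**2 + 2*x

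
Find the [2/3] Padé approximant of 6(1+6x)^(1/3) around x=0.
(84*x**2 + 48*x + 6)/(-4*x**3/3 + 6*x**2 + 6*x + 1)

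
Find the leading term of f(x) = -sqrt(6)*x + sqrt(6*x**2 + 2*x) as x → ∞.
sqrt(6)/6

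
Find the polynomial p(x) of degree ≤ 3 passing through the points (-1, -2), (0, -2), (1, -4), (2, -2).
x**3 - x**2 - 2*x - 2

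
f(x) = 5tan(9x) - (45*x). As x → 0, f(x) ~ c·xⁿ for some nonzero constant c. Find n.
3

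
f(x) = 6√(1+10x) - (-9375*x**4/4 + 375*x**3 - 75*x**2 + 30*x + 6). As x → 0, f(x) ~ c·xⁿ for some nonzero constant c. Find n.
5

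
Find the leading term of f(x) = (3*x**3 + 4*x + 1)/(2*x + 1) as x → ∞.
3*x**2/2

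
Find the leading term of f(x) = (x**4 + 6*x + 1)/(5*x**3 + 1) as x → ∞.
x/5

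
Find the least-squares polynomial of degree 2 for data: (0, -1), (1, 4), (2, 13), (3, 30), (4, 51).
-31/35 + (11/7)x + (20/7)x²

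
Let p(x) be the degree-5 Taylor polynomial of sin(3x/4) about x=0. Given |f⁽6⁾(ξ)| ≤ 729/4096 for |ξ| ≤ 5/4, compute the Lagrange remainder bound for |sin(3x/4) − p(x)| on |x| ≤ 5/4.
253125/268435456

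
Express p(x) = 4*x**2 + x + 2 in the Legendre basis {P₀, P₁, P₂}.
(10/3)P₀ + P₁ + (8/3)P₂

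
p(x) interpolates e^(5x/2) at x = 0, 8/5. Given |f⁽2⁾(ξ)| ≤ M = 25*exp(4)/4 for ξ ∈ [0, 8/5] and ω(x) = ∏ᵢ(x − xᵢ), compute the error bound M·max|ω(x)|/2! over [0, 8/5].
2*exp(4)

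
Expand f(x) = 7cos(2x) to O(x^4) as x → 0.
7 - 14*x**2 + O(x**4)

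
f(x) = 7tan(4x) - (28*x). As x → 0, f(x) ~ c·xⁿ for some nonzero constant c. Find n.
3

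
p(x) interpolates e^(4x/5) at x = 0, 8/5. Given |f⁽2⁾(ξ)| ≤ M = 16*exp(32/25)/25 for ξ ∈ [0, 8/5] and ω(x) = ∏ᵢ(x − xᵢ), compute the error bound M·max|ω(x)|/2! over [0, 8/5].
128*exp(32/25)/625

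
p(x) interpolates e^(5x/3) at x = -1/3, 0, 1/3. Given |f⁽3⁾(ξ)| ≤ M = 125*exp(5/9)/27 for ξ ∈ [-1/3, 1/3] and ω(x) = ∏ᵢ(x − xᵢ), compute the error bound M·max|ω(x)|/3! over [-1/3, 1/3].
125*sqrt(3)*exp(5/9)/19683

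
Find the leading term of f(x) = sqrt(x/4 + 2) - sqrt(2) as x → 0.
sqrt(2)*x/16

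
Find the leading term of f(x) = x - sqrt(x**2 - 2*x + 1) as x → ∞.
1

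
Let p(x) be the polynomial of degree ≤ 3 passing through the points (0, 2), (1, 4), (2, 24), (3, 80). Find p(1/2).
15/8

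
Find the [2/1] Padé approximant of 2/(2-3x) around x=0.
1/(1 - 3*x/2)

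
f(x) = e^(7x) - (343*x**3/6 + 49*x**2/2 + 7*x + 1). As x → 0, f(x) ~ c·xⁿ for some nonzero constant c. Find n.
4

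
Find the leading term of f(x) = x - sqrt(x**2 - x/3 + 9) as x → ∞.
1/6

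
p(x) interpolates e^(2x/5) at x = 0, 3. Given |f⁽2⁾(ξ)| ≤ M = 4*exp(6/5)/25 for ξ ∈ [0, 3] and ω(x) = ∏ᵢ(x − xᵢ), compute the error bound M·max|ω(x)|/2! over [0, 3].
9*exp(6/5)/50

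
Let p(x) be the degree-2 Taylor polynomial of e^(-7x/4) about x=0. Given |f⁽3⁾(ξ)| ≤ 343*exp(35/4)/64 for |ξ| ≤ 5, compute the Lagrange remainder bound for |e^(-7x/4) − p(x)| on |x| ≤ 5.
42875*exp(35/4)/384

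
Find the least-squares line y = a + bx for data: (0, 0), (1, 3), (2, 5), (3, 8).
a = 1/10, b = 13/5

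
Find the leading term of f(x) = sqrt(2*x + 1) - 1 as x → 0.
x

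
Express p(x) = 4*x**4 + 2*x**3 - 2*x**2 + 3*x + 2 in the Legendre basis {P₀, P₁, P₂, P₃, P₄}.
(32/15)P₀ + (21/5)P₁ + (20/21)P₂ + (4/5)P₃ + (32/35)P₄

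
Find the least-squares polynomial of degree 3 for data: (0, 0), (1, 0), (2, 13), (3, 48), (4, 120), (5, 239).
-5/63 + (-565/378)x + (-23/252)x² + (215/108)x³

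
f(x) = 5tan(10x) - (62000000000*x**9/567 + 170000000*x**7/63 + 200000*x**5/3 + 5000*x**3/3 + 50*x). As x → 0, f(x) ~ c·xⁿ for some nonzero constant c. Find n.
11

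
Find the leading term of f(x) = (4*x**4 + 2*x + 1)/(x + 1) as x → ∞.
4*x**3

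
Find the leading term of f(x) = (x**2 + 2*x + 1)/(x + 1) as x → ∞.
x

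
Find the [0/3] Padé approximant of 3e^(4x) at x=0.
3/(-32*x**3/3 + 8*x**2 - 4*x + 1)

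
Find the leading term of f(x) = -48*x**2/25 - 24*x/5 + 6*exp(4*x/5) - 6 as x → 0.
64*x**3/125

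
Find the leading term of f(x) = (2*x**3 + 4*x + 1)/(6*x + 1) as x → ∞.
x**2/3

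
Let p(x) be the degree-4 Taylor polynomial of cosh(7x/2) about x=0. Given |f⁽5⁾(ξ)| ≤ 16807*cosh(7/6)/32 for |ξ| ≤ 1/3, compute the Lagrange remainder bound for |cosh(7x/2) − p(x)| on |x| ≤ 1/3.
16807*cosh(7/6)/933120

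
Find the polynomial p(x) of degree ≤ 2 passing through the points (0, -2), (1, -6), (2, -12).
-x**2 - 3*x - 2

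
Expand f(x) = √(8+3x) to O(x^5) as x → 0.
2*sqrt(2) + 3*sqrt(2)*x/8 - 9*sqrt(2)*x**2/256 + 27*sqrt(2)*x**3/4096 - 405*sqrt(2)*x**4/262144 + O(x**5)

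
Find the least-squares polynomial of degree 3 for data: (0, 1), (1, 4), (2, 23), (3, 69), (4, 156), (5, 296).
17/18 + (-125/756)x + (167/126)x² + (227/108)x³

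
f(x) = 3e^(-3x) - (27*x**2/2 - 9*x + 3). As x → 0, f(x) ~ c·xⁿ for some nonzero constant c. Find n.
3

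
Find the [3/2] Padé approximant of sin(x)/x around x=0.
(1 - 7*x**2/60)/(x**2/20 + 1)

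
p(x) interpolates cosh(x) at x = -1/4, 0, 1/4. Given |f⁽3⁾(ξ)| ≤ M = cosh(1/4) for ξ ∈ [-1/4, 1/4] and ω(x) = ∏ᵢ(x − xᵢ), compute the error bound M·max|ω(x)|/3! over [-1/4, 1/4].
sqrt(3)*cosh(1/4)/1728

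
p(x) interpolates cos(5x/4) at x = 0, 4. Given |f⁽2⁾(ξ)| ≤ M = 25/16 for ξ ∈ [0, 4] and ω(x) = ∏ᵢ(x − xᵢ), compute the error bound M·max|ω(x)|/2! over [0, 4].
25/8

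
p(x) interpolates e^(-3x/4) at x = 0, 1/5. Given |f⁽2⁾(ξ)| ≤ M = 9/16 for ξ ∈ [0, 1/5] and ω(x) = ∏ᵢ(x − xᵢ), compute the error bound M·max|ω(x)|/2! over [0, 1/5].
9/3200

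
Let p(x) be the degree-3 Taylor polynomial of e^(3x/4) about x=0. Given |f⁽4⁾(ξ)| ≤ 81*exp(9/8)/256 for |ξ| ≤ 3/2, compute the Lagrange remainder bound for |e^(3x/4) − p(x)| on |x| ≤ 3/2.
2187*exp(9/8)/32768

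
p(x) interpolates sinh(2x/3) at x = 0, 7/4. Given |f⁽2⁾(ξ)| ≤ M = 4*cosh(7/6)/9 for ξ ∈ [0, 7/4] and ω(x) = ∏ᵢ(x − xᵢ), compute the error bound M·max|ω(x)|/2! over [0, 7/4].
49*cosh(7/6)/288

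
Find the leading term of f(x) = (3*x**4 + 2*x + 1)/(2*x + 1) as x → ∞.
3*x**3/2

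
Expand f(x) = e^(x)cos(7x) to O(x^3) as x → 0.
1 + x - 24*x**2 + O(x**3)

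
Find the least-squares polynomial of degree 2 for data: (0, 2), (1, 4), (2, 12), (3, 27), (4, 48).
71/35 + (-19/14)x + (45/14)x²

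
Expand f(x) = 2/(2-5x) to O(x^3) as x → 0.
1 + 5*x/2 + 25*x**2/4 + O(x**3)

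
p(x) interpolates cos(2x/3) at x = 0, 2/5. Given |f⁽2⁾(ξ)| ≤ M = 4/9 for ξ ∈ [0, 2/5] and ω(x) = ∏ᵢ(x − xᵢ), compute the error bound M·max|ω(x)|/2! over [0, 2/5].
2/225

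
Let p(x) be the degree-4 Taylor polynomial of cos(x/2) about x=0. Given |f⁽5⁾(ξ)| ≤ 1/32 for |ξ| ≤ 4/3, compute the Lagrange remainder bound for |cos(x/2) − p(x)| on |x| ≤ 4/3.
4/3645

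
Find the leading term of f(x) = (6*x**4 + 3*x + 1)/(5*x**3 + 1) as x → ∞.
6*x/5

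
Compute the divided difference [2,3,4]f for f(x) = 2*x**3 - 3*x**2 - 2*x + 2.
15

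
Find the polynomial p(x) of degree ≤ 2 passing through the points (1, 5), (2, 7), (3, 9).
2*x + 3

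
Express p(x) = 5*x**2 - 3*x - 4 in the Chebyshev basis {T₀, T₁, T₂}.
(-3/2)T₀ + (-3)T₁ + (5/2)T₂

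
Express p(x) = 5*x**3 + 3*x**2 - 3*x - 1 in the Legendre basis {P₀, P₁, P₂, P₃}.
(2)P₂ + (2)P₃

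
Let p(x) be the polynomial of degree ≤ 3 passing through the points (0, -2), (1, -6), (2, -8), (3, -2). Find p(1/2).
-31/8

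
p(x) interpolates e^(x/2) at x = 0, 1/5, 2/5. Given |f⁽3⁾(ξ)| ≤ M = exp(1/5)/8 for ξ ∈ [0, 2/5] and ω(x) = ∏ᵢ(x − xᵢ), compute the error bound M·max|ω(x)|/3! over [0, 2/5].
sqrt(3)*exp(1/5)/27000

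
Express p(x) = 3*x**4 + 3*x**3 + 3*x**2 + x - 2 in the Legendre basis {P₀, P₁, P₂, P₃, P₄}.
(-2/5)P₀ + (14/5)P₁ + (26/7)P₂ + (6/5)P₃ + (24/35)P₄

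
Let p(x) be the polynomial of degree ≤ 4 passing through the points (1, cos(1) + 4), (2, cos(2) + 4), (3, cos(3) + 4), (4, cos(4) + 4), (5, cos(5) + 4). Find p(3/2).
35*cos(2)/32 + 7*cos(4)/32 - 5*cos(5)/128 + 35*cos(1)/128 - 35*cos(3)/64 + 4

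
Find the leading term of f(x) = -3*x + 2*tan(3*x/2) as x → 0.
9*x**3/4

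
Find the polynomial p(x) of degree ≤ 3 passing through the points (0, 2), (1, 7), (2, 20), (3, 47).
x**3 + x**2 + 3*x + 2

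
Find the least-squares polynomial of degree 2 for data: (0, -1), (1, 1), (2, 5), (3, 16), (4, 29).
-6/7 + (-11/14)x + (29/14)x²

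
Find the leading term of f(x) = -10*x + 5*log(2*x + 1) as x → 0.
-10*x**2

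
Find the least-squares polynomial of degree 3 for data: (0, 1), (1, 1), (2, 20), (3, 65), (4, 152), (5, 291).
5/6 + (-923/252)x + (52/21)x² + (71/36)x³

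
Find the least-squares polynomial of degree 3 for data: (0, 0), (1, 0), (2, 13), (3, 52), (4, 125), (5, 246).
1/126 + (-349/108)x + (80/63)x² + (199/108)x³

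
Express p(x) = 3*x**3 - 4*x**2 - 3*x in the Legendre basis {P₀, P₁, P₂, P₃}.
(-4/3)P₀ + (-6/5)P₁ + (-8/3)P₂ + (6/5)P₃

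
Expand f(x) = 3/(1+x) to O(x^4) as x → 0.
3 - 3*x + 3*x**2 - 3*x**3 + O(x**4)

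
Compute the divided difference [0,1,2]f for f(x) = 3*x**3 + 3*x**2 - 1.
12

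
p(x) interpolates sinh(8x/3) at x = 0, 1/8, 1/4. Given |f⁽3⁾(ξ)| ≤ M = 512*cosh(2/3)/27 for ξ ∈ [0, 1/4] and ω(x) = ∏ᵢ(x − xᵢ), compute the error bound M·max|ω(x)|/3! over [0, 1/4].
sqrt(3)*cosh(2/3)/729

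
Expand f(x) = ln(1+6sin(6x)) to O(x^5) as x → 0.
36*x - 648*x**2 + 15336*x**3 - 412128*x**4 + O(x**5)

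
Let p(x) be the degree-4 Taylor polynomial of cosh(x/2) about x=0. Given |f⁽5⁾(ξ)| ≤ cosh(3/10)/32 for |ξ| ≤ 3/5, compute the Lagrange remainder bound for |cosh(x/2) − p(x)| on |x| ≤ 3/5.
81*cosh(3/10)/4000000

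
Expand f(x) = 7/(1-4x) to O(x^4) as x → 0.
7 + 28*x + 112*x**2 + 448*x**3 + O(x**4)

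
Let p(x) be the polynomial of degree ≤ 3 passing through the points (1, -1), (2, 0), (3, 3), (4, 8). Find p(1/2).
-3/4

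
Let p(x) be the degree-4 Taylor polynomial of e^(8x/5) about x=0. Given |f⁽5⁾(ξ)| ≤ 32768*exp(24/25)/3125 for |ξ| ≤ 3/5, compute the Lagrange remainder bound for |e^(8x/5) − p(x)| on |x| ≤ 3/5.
331776*exp(24/25)/48828125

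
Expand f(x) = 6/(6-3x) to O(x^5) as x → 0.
1 + x/2 + x**2/4 + x**3/8 + x**4/16 + O(x**5)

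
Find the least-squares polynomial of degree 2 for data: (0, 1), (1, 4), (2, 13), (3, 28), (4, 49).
1 + (3)x²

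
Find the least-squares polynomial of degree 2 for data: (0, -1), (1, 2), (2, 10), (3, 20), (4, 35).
-38/35 + (11/7)x + (13/7)x²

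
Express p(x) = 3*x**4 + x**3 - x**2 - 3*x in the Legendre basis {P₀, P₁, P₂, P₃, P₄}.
(4/15)P₀ + (-12/5)P₁ + (22/21)P₂ + (2/5)P₃ + (24/35)P₄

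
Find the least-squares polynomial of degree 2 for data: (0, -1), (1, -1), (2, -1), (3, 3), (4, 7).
-31/35 + (-10/7)x + (6/7)x²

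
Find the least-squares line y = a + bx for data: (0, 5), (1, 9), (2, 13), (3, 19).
a = 23/5, b = 23/5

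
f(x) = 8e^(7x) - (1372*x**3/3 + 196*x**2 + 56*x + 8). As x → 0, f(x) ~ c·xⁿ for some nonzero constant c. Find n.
4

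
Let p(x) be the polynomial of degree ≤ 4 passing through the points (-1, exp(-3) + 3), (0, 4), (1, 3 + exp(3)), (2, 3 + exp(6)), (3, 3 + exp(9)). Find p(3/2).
((-5*exp(9) + 364 + 90*exp(3) + 60*exp(6))*exp(3) + 3)*exp(-3)/128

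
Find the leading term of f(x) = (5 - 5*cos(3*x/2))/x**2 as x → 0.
45/8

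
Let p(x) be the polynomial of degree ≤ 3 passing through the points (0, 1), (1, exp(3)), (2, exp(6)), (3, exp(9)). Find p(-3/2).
-35*exp(9)/16 - 189*exp(3)/16 + 105/16 + 135*exp(6)/16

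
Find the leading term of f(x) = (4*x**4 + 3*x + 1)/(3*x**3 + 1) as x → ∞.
4*x/3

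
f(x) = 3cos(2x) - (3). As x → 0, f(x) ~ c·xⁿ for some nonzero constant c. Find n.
2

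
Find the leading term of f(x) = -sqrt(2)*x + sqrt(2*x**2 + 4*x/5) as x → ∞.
sqrt(2)/5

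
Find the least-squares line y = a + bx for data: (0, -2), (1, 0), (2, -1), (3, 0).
a = -3/2, b = 1/2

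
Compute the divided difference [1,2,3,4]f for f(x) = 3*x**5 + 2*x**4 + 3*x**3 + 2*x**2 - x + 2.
218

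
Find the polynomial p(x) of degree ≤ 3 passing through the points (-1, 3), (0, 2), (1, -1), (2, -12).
-x**3 - x**2 - x + 2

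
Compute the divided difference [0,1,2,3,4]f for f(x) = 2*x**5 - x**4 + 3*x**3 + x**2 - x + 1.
19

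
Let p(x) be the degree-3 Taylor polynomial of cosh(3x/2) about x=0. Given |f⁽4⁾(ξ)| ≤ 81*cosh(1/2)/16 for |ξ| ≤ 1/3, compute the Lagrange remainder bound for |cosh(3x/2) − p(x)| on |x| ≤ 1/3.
cosh(1/2)/384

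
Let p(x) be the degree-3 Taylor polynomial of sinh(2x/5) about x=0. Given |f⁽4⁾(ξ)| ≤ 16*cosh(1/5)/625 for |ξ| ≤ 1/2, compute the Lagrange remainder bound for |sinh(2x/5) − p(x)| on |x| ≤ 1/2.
cosh(1/5)/15000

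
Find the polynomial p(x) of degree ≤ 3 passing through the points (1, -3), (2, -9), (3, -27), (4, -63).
-x**3 + x - 3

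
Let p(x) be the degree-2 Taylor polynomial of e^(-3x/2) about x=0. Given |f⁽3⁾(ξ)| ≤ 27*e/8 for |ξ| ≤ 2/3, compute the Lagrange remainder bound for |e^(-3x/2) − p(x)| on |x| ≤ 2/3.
e/6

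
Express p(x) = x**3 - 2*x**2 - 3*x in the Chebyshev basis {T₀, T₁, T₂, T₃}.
-T₀ + (-9/4)T₁ - T₂ + (1/4)T₃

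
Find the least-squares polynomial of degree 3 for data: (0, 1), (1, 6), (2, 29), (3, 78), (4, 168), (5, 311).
103/126 + (1469/756)x + (461/252)x² + (55/27)x³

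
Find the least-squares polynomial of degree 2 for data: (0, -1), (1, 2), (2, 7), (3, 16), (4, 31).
-3/5 + (-1/5)x + (2)x²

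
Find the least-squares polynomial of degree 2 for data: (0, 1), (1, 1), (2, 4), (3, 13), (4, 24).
1 + (-11/5)x + (2)x²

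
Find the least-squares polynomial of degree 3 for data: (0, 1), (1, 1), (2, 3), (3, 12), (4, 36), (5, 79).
127/126 + (887/756)x + (-136/63)x² + (109/108)x³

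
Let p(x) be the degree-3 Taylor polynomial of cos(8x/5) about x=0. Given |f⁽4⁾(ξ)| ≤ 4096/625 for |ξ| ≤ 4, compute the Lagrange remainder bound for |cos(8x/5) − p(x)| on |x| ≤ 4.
131072/1875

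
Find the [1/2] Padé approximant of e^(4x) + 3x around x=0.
(725*x/123 + 1)/(-32*x**2/123 - 136*x/123 + 1)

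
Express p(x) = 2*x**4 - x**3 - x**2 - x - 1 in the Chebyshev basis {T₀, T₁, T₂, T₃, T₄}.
(-3/4)T₀ + (-7/4)T₁ + (1/2)T₂ + (-1/4)T₃ + (1/4)T₄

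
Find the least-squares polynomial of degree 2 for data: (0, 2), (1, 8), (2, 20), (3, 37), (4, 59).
66/35 + (261/70)x + (37/14)x²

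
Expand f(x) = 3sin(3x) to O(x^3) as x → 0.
9*x + O(x**3)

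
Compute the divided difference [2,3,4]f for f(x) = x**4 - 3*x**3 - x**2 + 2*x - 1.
27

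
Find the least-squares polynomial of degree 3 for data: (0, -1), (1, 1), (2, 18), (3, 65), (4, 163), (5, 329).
-10/9 + (347/189)x + (-148/63)x² + (82/27)x³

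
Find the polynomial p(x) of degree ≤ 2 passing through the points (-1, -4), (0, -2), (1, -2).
-x**2 + x - 2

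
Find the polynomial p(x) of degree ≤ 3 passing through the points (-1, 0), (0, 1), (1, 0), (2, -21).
-3*x**3 - x**2 + 3*x + 1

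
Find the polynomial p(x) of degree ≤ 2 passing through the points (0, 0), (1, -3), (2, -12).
-3*x**2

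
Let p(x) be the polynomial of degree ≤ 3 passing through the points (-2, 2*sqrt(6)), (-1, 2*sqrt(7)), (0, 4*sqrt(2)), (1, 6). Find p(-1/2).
-3/8 - sqrt(6)/8 + 9*sqrt(7)/8 + 9*sqrt(2)/4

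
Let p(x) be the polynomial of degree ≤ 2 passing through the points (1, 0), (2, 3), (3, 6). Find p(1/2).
-3/2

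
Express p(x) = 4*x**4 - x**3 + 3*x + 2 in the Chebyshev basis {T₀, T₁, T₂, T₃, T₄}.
(7/2)T₀ + (9/4)T₁ + (2)T₂ + (-1/4)T₃ + (1/2)T₄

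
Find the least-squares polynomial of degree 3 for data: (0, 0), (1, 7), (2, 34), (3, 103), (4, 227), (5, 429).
5/126 + (1627/756)x + (94/63)x² + (329/108)x³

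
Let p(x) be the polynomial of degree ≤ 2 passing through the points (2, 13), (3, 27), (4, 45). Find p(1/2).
-1/2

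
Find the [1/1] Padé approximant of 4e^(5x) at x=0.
(10*x + 4)/(1 - 5*x/2)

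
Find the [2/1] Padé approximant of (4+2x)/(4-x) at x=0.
(x/2 + 1)/(1 - x/4)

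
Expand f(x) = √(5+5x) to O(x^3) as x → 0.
sqrt(5) + sqrt(5)*x/2 - sqrt(5)*x**2/8 + O(x**3)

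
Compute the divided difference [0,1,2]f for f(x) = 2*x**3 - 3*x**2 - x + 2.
3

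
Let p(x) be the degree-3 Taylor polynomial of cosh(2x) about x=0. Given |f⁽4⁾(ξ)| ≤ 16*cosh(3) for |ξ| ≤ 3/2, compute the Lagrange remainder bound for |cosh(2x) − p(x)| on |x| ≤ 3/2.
27*cosh(3)/8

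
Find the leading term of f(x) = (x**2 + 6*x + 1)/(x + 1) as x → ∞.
x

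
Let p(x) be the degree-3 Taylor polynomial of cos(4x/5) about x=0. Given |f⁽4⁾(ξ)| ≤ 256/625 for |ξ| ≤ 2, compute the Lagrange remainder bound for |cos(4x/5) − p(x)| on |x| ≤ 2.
512/1875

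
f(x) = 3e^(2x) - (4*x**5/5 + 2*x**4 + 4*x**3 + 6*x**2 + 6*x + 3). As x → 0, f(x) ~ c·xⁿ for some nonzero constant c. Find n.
6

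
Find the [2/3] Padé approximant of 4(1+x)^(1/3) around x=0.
(14*x**2/9 + 16*x/3 + 4)/(-x**3/162 + x**2/6 + x + 1)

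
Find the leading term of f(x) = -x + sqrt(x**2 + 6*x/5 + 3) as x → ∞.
3/5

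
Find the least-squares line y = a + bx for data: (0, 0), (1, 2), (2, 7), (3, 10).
a = -1/2, b = 7/2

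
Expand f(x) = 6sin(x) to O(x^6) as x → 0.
6*x - x**3 + x**5/20 + O(x**6)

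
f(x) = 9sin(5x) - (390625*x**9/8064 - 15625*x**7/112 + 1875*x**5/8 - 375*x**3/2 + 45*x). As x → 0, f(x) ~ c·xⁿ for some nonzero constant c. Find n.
11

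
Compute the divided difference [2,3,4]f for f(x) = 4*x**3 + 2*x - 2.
36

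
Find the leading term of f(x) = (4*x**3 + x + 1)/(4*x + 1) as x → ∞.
x**2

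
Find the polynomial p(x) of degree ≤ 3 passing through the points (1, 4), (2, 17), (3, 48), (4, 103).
x**3 + 3*x**2 - 3*x + 3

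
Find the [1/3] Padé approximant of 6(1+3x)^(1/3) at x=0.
(15*x + 6)/(x**3/3 - x**2/2 + 3*x/2 + 1)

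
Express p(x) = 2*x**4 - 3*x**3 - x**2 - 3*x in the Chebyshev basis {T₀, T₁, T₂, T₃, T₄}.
(1/4)T₀ + (-21/4)T₁ + (1/2)T₂ + (-3/4)T₃ + (1/4)T₄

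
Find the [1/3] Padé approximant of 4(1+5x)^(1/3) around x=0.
(50*x/3 + 4)/(125*x**3/81 - 25*x**2/18 + 5*x/2 + 1)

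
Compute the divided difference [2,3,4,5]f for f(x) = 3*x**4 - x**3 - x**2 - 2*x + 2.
41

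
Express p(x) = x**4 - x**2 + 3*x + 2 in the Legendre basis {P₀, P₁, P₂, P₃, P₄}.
(28/15)P₀ + (3)P₁ + (-2/21)P₂ + (8/35)P₄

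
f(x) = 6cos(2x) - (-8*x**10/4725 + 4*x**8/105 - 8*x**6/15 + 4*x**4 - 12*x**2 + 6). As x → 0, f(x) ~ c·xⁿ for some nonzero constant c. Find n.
12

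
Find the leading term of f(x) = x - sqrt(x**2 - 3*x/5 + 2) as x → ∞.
3/10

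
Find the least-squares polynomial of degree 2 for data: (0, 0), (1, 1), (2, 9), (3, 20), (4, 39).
-1/35 + (-101/70)x + (39/14)x²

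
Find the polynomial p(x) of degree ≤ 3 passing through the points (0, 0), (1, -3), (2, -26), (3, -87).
-3*x**3 - x**2 + x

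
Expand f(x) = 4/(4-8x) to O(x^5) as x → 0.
1 + 2*x + 4*x**2 + 8*x**3 + 16*x**4 + O(x**5)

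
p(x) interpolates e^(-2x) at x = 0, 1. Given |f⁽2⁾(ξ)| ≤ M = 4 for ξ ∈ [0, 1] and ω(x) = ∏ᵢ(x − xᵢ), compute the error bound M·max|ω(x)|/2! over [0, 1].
1/2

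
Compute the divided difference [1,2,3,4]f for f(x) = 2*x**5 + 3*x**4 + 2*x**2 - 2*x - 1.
160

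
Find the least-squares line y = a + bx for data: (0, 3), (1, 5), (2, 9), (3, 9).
a = 16/5, b = 11/5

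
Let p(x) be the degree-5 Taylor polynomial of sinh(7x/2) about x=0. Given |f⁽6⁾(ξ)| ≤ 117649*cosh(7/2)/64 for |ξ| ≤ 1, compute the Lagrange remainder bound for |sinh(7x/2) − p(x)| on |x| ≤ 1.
117649*cosh(7/2)/46080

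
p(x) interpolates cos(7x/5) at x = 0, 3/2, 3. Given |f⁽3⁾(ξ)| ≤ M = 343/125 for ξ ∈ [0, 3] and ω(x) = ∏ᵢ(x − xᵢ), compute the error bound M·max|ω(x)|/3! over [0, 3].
343*sqrt(3)/1000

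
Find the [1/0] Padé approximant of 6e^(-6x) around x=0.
6 - 36*x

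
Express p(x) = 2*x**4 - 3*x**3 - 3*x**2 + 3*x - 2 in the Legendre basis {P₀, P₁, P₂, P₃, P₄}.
(-13/5)P₀ + (6/5)P₁ + (-6/7)P₂ + (-6/5)P₃ + (16/35)P₄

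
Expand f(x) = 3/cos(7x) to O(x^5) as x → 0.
3 + 147*x**2/2 + 12005*x**4/8 + O(x**5)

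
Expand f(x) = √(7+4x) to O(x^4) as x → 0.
sqrt(7) + 2*sqrt(7)*x/7 - 2*sqrt(7)*x**2/49 + 4*sqrt(7)*x**3/343 + O(x**4)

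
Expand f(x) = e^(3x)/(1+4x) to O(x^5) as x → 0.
1 - x + 17*x**2/2 - 59*x**3/2 + 971*x**4/8 + O(x**5)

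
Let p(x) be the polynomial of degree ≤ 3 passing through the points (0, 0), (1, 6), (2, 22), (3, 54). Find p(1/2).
17/8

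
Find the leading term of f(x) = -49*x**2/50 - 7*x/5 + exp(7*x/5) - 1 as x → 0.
343*x**3/750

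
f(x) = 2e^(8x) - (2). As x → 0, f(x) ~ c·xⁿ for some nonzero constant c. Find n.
1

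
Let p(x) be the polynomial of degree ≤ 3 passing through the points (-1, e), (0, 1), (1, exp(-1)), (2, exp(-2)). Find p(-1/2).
(-5*e + 1 + 5*(e + 3)*exp(2))*exp(-2)/16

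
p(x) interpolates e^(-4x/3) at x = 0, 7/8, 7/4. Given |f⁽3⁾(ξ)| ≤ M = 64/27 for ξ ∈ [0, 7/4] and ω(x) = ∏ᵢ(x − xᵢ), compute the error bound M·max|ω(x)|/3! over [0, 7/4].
343*sqrt(3)/5832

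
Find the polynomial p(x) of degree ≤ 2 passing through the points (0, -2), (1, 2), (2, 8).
x**2 + 3*x - 2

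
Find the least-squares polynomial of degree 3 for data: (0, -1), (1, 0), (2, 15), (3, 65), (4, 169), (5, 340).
-46/63 + (-119/54)x + (-52/63)x² + (161/54)x³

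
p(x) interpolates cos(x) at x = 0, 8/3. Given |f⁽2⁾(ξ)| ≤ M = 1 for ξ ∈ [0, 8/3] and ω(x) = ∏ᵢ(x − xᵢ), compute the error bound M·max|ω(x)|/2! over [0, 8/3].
8/9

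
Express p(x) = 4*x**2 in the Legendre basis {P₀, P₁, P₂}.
(4/3)P₀ + (8/3)P₂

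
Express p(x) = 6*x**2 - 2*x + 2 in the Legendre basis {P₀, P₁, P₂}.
(4)P₀ + (-2)P₁ + (4)P₂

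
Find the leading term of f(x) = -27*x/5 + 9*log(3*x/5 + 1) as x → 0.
-81*x**2/50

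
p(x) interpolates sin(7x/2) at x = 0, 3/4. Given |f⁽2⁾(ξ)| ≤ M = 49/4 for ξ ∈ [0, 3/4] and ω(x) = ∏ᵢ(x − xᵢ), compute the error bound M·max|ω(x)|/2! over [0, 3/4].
441/512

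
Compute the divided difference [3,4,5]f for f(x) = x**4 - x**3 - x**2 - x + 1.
84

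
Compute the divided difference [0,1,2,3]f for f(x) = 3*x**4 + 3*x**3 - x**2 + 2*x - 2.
21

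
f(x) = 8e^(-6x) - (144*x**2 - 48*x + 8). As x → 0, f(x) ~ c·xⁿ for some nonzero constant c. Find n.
3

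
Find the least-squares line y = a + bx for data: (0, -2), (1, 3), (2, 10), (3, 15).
a = -11/5, b = 29/5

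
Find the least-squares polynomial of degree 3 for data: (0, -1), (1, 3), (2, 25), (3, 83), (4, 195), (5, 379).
-1 + x + (3)x³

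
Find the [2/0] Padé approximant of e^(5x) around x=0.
25*x**2/2 + 5*x + 1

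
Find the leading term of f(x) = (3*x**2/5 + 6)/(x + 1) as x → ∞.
3*x/5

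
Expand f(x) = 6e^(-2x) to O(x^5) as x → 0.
6 - 12*x + 12*x**2 - 8*x**3 + 4*x**4 + O(x**5)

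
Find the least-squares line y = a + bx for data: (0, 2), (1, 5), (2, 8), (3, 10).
a = 11/5, b = 27/10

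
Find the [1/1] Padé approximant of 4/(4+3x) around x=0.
1/(3*x/4 + 1)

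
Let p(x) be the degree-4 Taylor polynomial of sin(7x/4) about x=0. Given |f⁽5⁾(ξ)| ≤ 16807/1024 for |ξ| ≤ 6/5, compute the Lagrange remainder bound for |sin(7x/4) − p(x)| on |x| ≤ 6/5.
1361367/4000000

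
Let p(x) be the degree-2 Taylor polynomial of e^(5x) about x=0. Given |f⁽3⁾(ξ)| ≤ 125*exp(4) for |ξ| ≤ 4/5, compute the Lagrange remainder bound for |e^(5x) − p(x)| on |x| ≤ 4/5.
32*exp(4)/3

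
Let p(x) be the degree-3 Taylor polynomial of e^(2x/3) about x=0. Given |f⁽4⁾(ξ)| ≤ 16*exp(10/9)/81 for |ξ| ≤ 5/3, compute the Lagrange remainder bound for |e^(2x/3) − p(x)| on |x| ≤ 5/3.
1250*exp(10/9)/19683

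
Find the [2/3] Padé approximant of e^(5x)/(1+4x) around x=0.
(925*x**2/388 + 250*x/97 + 1)/(8675*x**3/1164 - 2985*x**2/388 + 153*x/97 + 1)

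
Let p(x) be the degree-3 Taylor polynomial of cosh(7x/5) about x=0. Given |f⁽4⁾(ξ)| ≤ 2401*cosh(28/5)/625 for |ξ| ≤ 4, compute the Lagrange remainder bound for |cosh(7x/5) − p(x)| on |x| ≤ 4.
76832*cosh(28/5)/1875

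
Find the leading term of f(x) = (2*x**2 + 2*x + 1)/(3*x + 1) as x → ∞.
2*x/3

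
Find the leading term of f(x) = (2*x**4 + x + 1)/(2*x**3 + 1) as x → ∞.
x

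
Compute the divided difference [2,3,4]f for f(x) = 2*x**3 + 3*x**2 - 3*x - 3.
21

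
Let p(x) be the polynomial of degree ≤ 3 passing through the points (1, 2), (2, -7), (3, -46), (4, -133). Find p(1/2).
7/8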